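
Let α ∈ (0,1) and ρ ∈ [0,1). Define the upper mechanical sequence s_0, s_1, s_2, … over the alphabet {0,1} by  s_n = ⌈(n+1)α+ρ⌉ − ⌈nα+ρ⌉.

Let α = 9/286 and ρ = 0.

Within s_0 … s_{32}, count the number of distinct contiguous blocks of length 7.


t_n = ⌈(n·9)/286⌉ for n = 0 … 33:
  n=0…9: ⌈0/286⌉=0 ⌈9/286⌉=1 ⌈18/286⌉=1 ⌈27/286⌉=1 ⌈36/286⌉=1 ⌈45/286⌉=1 ⌈54/286⌉=1 ⌈63/286⌉=1 ⌈72/286⌉=1 ⌈81/286⌉=1
  n=10…19: ⌈90/286⌉=1 ⌈99/286⌉=1 ⌈108/286⌉=1 ⌈117/286⌉=1 ⌈126/286⌉=1 ⌈135/286⌉=1 ⌈144/286⌉=1 ⌈153/286⌉=1 ⌈162/286⌉=1 ⌈171/286⌉=1
  n=20…29: ⌈180/286⌉=1 ⌈189/286⌉=1 ⌈198/286⌉=1 ⌈207/286⌉=1 ⌈216/286⌉=1 ⌈225/286⌉=1 ⌈234/286⌉=1 ⌈243/286⌉=1 ⌈252/286⌉=1 ⌈261/286⌉=1
  n=30…33: ⌈270/286⌉=1 ⌈279/286⌉=1 ⌈288/286⌉=2 ⌈297/286⌉=2
s_n = t_(n+1) − t_n for n = 0 … 32 gives
prefix = 100000000000000000000000000000010
slide a length-7 window over [0..6] … [26..32] (27 windows); first occurrence of each distinct factor:
  [  0..  6] 1000000
  [  1..  7] 0000000
  [ 25.. 31] 0000001
  [ 26.. 32] 0000010
  (the other 23 windows repeat one of these)
distinct factors: {0000000, 0000001, 0000010, 1000000}
count = 4  (Sturmian bound for length 7 is 8)

4


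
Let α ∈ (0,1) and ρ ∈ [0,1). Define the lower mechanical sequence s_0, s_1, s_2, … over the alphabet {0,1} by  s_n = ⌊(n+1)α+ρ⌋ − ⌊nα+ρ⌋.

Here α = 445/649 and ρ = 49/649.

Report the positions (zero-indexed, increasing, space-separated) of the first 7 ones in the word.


1 2 4 5 7 8 10

n=0: ⌊494/649⌋−⌊49/649⌋ = 0−0 = 0
n=1: ⌊939/649⌋−⌊494/649⌋ = 1−0 = 1  ← one
n=2: ⌊1384/649⌋−⌊939/649⌋ = 2−1 = 1  ← one
n=3: ⌊1829/649⌋−⌊1384/649⌋ = 2−2 = 0
n=4: ⌊2274/649⌋−⌊1829/649⌋ = 3−2 = 1  ← one
n=5: ⌊2719/649⌋−⌊2274/649⌋ = 4−3 = 1  ← one
n=6: ⌊3164/649⌋−⌊2719/649⌋ = 4−4 = 0
n=7: ⌊3609/649⌋−⌊3164/649⌋ = 5−4 = 1  ← one
n=8: ⌊4054/649⌋−⌊3609/649⌋ = 6−5 = 1  ← one
n=9: ⌊4499/649⌋−⌊4054/649⌋ = 6−6 = 0
n=10: ⌊4944/649⌋−⌊4499/649⌋ = 7−6 = 1  ← one
positions of the first 7 ones: 1 2 4 5 7 8 10


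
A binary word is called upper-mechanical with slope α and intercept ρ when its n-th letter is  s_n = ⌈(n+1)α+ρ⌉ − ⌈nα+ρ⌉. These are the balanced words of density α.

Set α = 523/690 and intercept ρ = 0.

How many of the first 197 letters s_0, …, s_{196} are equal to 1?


150

#1s = Σ_{n=0}^{196} s_n = Σ_{n=0}^{196} (⌈(n+1)α+ρ⌉ − ⌈nα+ρ⌉)
the sum telescopes: every ⌈nα+ρ⌉ with 0 < n < 197 appears once with + and once with −, leaving ⌈197α+ρ⌉ − ⌈0·α+ρ⌉
197α + ρ = (197·523) / 690 = 103031/690
ρ = 0/690
⌈103031/690⌉ = 150,  ⌈0/690⌉ = 0
#1s = 150 − 0 = 150


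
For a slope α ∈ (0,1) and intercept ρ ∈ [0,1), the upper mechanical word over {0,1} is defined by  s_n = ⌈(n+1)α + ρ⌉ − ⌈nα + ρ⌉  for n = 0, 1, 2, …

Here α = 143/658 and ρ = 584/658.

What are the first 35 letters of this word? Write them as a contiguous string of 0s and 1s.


n=0: ⌈(1·143+584)/658⌉ − ⌈(0·143+584)/658⌉ = ⌈727/658⌉ − ⌈584/658⌉ = 2 − 1 = 1
n=1: ⌈(2·143+584)/658⌉ − ⌈(1·143+584)/658⌉ = ⌈870/658⌉ − ⌈727/658⌉ = 2 − 2 = 0
n=2: ⌈(3·143+584)/658⌉ − ⌈(2·143+584)/658⌉ = ⌈1013/658⌉ − ⌈870/658⌉ = 2 − 2 = 0
n=3: ⌈(4·143+584)/658⌉ − ⌈(3·143+584)/658⌉ = ⌈1156/658⌉ − ⌈1013/658⌉ = 2 − 2 = 0
n=4: ⌈(5·143+584)/658⌉ − ⌈(4·143+584)/658⌉ = ⌈1299/658⌉ − ⌈1156/658⌉ = 2 − 2 = 0
n=5: ⌈(6·143+584)/658⌉ − ⌈(5·143+584)/658⌉ = ⌈1442/658⌉ − ⌈1299/658⌉ = 3 − 2 = 1
n=6: ⌈(7·143+584)/658⌉ − ⌈(6·143+584)/658⌉ = ⌈1585/658⌉ − ⌈1442/658⌉ = 3 − 3 = 0
n=7: ⌈(8·143+584)/658⌉ − ⌈(7·143+584)/658⌉ = ⌈1728/658⌉ − ⌈1585/658⌉ = 3 − 3 = 0
n=8: ⌈(9·143+584)/658⌉ − ⌈(8·143+584)/658⌉ = ⌈1871/658⌉ − ⌈1728/658⌉ = 3 − 3 = 0
n=9: ⌈(10·143+584)/658⌉ − ⌈(9·143+584)/658⌉ = ⌈2014/658⌉ − ⌈1871/658⌉ = 4 − 3 = 1
n=10: ⌈(11·143+584)/658⌉ − ⌈(10·143+584)/658⌉ = ⌈2157/658⌉ − ⌈2014/658⌉ = 4 − 4 = 0
n=11: ⌈(12·143+584)/658⌉ − ⌈(11·143+584)/658⌉ = ⌈2300/658⌉ − ⌈2157/658⌉ = 4 − 4 = 0
n=12: ⌈(13·143+584)/658⌉ − ⌈(12·143+584)/658⌉ = ⌈2443/658⌉ − ⌈2300/658⌉ = 4 − 4 = 0
n=13: ⌈(14·143+584)/658⌉ − ⌈(13·143+584)/658⌉ = ⌈2586/658⌉ − ⌈2443/658⌉ = 4 − 4 = 0
n=14: ⌈(15·143+584)/658⌉ − ⌈(14·143+584)/658⌉ = ⌈2729/658⌉ − ⌈2586/658⌉ = 5 − 4 = 1
n=15: ⌈(16·143+584)/658⌉ − ⌈(15·143+584)/658⌉ = ⌈2872/658⌉ − ⌈2729/658⌉ = 5 − 5 = 0
n=16: ⌈(17·143+584)/658⌉ − ⌈(16·143+584)/658⌉ = ⌈3015/658⌉ − ⌈2872/658⌉ = 5 − 5 = 0
n=17: ⌈(18·143+584)/658⌉ − ⌈(17·143+584)/658⌉ = ⌈3158/658⌉ − ⌈3015/658⌉ = 5 − 5 = 0
n=18: ⌈(19·143+584)/658⌉ − ⌈(18·143+584)/658⌉ = ⌈3301/658⌉ − ⌈3158/658⌉ = 6 − 5 = 1
n=19: ⌈(20·143+584)/658⌉ − ⌈(19·143+584)/658⌉ = ⌈3444/658⌉ − ⌈3301/658⌉ = 6 − 6 = 0
n=20: ⌈(21·143+584)/658⌉ − ⌈(20·143+584)/658⌉ = ⌈3587/658⌉ − ⌈3444/658⌉ = 6 − 6 = 0
n=21: ⌈(22·143+584)/658⌉ − ⌈(21·143+584)/658⌉ = ⌈3730/658⌉ − ⌈3587/658⌉ = 6 − 6 = 0
n=22: ⌈(23·143+584)/658⌉ − ⌈(22·143+584)/658⌉ = ⌈3873/658⌉ − ⌈3730/658⌉ = 6 − 6 = 0
n=23: ⌈(24·143+584)/658⌉ − ⌈(23·143+584)/658⌉ = ⌈4016/658⌉ − ⌈3873/658⌉ = 7 − 6 = 1
n=24: ⌈(25·143+584)/658⌉ − ⌈(24·143+584)/658⌉ = ⌈4159/658⌉ − ⌈4016/658⌉ = 7 − 7 = 0
n=25: ⌈(26·143+584)/658⌉ − ⌈(25·143+584)/658⌉ = ⌈4302/658⌉ − ⌈4159/658⌉ = 7 − 7 = 0
n=26: ⌈(27·143+584)/658⌉ − ⌈(26·143+584)/658⌉ = ⌈4445/658⌉ − ⌈4302/658⌉ = 7 − 7 = 0
n=27: ⌈(28·143+584)/658⌉ − ⌈(27·143+584)/658⌉ = ⌈4588/658⌉ − ⌈4445/658⌉ = 7 − 7 = 0
n=28: ⌈(29·143+584)/658⌉ − ⌈(28·143+584)/658⌉ = ⌈4731/658⌉ − ⌈4588/658⌉ = 8 − 7 = 1
n=29: ⌈(30·143+584)/658⌉ − ⌈(29·143+584)/658⌉ = ⌈4874/658⌉ − ⌈4731/658⌉ = 8 − 8 = 0
n=30: ⌈(31·143+584)/658⌉ − ⌈(30·143+584)/658⌉ = ⌈5017/658⌉ − ⌈4874/658⌉ = 8 − 8 = 0
n=31: ⌈(32·143+584)/658⌉ − ⌈(31·143+584)/658⌉ = ⌈5160/658⌉ − ⌈5017/658⌉ = 8 − 8 = 0
n=32: ⌈(33·143+584)/658⌉ − ⌈(32·143+584)/658⌉ = ⌈5303/658⌉ − ⌈5160/658⌉ = 9 − 8 = 1
n=33: ⌈(34·143+584)/658⌉ − ⌈(33·143+584)/658⌉ = ⌈5446/658⌉ − ⌈5303/658⌉ = 9 − 9 = 0
n=34: ⌈(35·143+584)/658⌉ − ⌈(34·143+584)/658⌉ = ⌈5589/658⌉ − ⌈5446/658⌉ = 9 − 9 = 0

10000100010000100010000100001000100


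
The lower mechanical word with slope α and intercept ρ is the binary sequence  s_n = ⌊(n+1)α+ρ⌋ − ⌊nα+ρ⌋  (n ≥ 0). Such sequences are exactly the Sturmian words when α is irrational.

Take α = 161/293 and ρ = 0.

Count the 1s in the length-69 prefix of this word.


37

#1s = Σ_{n=0}^{68} s_n = Σ_{n=0}^{68} (⌊(n+1)α+ρ⌋ − ⌊nα+ρ⌋)
the sum telescopes: every ⌊nα+ρ⌋ with 0 < n < 69 appears once with + and once with −, leaving ⌊69α+ρ⌋ − ⌊0·α+ρ⌋
69α + ρ = (69·161) / 293 = 11109/293
ρ = 0/293
⌊11109/293⌋ = 37,  ⌊0/293⌋ = 0
#1s = 37 − 0 = 37


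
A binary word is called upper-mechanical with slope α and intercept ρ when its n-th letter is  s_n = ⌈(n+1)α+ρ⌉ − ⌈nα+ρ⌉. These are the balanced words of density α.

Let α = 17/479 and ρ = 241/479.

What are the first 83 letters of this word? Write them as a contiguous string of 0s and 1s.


n=0: ⌈(1·17+241)/479⌉ − ⌈(0·17+241)/479⌉ = ⌈258/479⌉ − ⌈241/479⌉ = 1 − 1 = 0
n=1: ⌈(2·17+241)/479⌉ − ⌈(1·17+241)/479⌉ = ⌈275/479⌉ − ⌈258/479⌉ = 1 − 1 = 0
n=2: ⌈(3·17+241)/479⌉ − ⌈(2·17+241)/479⌉ = ⌈292/479⌉ − ⌈275/479⌉ = 1 − 1 = 0
n=3: ⌈(4·17+241)/479⌉ − ⌈(3·17+241)/479⌉ = ⌈309/479⌉ − ⌈292/479⌉ = 1 − 1 = 0
n=4: ⌈(5·17+241)/479⌉ − ⌈(4·17+241)/479⌉ = ⌈326/479⌉ − ⌈309/479⌉ = 1 − 1 = 0
n=5: ⌈(6·17+241)/479⌉ − ⌈(5·17+241)/479⌉ = ⌈343/479⌉ − ⌈326/479⌉ = 1 − 1 = 0
n=6: ⌈(7·17+241)/479⌉ − ⌈(6·17+241)/479⌉ = ⌈360/479⌉ − ⌈343/479⌉ = 1 − 1 = 0
n=7: ⌈(8·17+241)/479⌉ − ⌈(7·17+241)/479⌉ = ⌈377/479⌉ − ⌈360/479⌉ = 1 − 1 = 0
n=8: ⌈(9·17+241)/479⌉ − ⌈(8·17+241)/479⌉ = ⌈394/479⌉ − ⌈377/479⌉ = 1 − 1 = 0
n=9: ⌈(10·17+241)/479⌉ − ⌈(9·17+241)/479⌉ = ⌈411/479⌉ − ⌈394/479⌉ = 1 − 1 = 0
n=10: ⌈(11·17+241)/479⌉ − ⌈(10·17+241)/479⌉ = ⌈428/479⌉ − ⌈411/479⌉ = 1 − 1 = 0
n=11: ⌈(12·17+241)/479⌉ − ⌈(11·17+241)/479⌉ = ⌈445/479⌉ − ⌈428/479⌉ = 1 − 1 = 0
n=12: ⌈(13·17+241)/479⌉ − ⌈(12·17+241)/479⌉ = ⌈462/479⌉ − ⌈445/479⌉ = 1 − 1 = 0
n=13: ⌈(14·17+241)/479⌉ − ⌈(13·17+241)/479⌉ = ⌈479/479⌉ − ⌈462/479⌉ = 1 − 1 = 0
n=14: ⌈(15·17+241)/479⌉ − ⌈(14·17+241)/479⌉ = ⌈496/479⌉ − ⌈479/479⌉ = 2 − 1 = 1
n=15: ⌈(16·17+241)/479⌉ − ⌈(15·17+241)/479⌉ = ⌈513/479⌉ − ⌈496/479⌉ = 2 − 2 = 0
n=16: ⌈(17·17+241)/479⌉ − ⌈(16·17+241)/479⌉ = ⌈530/479⌉ − ⌈513/479⌉ = 2 − 2 = 0
n=17: ⌈(18·17+241)/479⌉ − ⌈(17·17+241)/479⌉ = ⌈547/479⌉ − ⌈530/479⌉ = 2 − 2 = 0
n=18: ⌈(19·17+241)/479⌉ − ⌈(18·17+241)/479⌉ = ⌈564/479⌉ − ⌈547/479⌉ = 2 − 2 = 0
n=19: ⌈(20·17+241)/479⌉ − ⌈(19·17+241)/479⌉ = ⌈581/479⌉ − ⌈564/479⌉ = 2 − 2 = 0
n=20: ⌈(21·17+241)/479⌉ − ⌈(20·17+241)/479⌉ = ⌈598/479⌉ − ⌈581/479⌉ = 2 − 2 = 0
n=21: ⌈(22·17+241)/479⌉ − ⌈(21·17+241)/479⌉ = ⌈615/479⌉ − ⌈598/479⌉ = 2 − 2 = 0
n=22: ⌈(23·17+241)/479⌉ − ⌈(22·17+241)/479⌉ = ⌈632/479⌉ − ⌈615/479⌉ = 2 − 2 = 0
n=23: ⌈(24·17+241)/479⌉ − ⌈(23·17+241)/479⌉ = ⌈649/479⌉ − ⌈632/479⌉ = 2 − 2 = 0
n=24: ⌈(25·17+241)/479⌉ − ⌈(24·17+241)/479⌉ = ⌈666/479⌉ − ⌈649/479⌉ = 2 − 2 = 0
n=25: ⌈(26·17+241)/479⌉ − ⌈(25·17+241)/479⌉ = ⌈683/479⌉ − ⌈666/479⌉ = 2 − 2 = 0
n=26: ⌈(27·17+241)/479⌉ − ⌈(26·17+241)/479⌉ = ⌈700/479⌉ − ⌈683/479⌉ = 2 − 2 = 0
n=27: ⌈(28·17+241)/479⌉ − ⌈(27·17+241)/479⌉ = ⌈717/479⌉ − ⌈700/479⌉ = 2 − 2 = 0
n=28: ⌈(29·17+241)/479⌉ − ⌈(28·17+241)/479⌉ = ⌈734/479⌉ − ⌈717/479⌉ = 2 − 2 = 0
n=29: ⌈(30·17+241)/479⌉ − ⌈(29·17+241)/479⌉ = ⌈751/479⌉ − ⌈734/479⌉ = 2 − 2 = 0
n=30: ⌈(31·17+241)/479⌉ − ⌈(30·17+241)/479⌉ = ⌈768/479⌉ − ⌈751/479⌉ = 2 − 2 = 0
n=31: ⌈(32·17+241)/479⌉ − ⌈(31·17+241)/479⌉ = ⌈785/479⌉ − ⌈768/479⌉ = 2 − 2 = 0
n=32: ⌈(33·17+241)/479⌉ − ⌈(32·17+241)/479⌉ = ⌈802/479⌉ − ⌈785/479⌉ = 2 − 2 = 0
n=33: ⌈(34·17+241)/479⌉ − ⌈(33·17+241)/479⌉ = ⌈819/479⌉ − ⌈802/479⌉ = 2 − 2 = 0
n=34: ⌈(35·17+241)/479⌉ − ⌈(34·17+241)/479⌉ = ⌈836/479⌉ − ⌈819/479⌉ = 2 − 2 = 0
n=35: ⌈(36·17+241)/479⌉ − ⌈(35·17+241)/479⌉ = ⌈853/479⌉ − ⌈836/479⌉ = 2 − 2 = 0
n=36: ⌈(37·17+241)/479⌉ − ⌈(36·17+241)/479⌉ = ⌈870/479⌉ − ⌈853/479⌉ = 2 − 2 = 0
n=37: ⌈(38·17+241)/479⌉ − ⌈(37·17+241)/479⌉ = ⌈887/479⌉ − ⌈870/479⌉ = 2 − 2 = 0
n=38: ⌈(39·17+241)/479⌉ − ⌈(38·17+241)/479⌉ = ⌈904/479⌉ − ⌈887/479⌉ = 2 − 2 = 0
n=39: ⌈(40·17+241)/479⌉ − ⌈(39·17+241)/479⌉ = ⌈921/479⌉ − ⌈904/479⌉ = 2 − 2 = 0
n=40: ⌈(41·17+241)/479⌉ − ⌈(40·17+241)/479⌉ = ⌈938/479⌉ − ⌈921/479⌉ = 2 − 2 = 0
n=41: ⌈(42·17+241)/479⌉ − ⌈(41·17+241)/479⌉ = ⌈955/479⌉ − ⌈938/479⌉ = 2 − 2 = 0
n=42: ⌈(43·17+241)/479⌉ − ⌈(42·17+241)/479⌉ = ⌈972/479⌉ − ⌈955/479⌉ = 3 − 2 = 1
n=43: ⌈(44·17+241)/479⌉ − ⌈(43·17+241)/479⌉ = ⌈989/479⌉ − ⌈972/479⌉ = 3 − 3 = 0
n=44: ⌈(45·17+241)/479⌉ − ⌈(44·17+241)/479⌉ = ⌈1006/479⌉ − ⌈989/479⌉ = 3 − 3 = 0
n=45: ⌈(46·17+241)/479⌉ − ⌈(45·17+241)/479⌉ = ⌈1023/479⌉ − ⌈1006/479⌉ = 3 − 3 = 0
n=46: ⌈(47·17+241)/479⌉ − ⌈(46·17+241)/479⌉ = ⌈1040/479⌉ − ⌈1023/479⌉ = 3 − 3 = 0
n=47: ⌈(48·17+241)/479⌉ − ⌈(47·17+241)/479⌉ = ⌈1057/479⌉ − ⌈1040/479⌉ = 3 − 3 = 0
n=48: ⌈(49·17+241)/479⌉ − ⌈(48·17+241)/479⌉ = ⌈1074/479⌉ − ⌈1057/479⌉ = 3 − 3 = 0
n=49: ⌈(50·17+241)/479⌉ − ⌈(49·17+241)/479⌉ = ⌈1091/479⌉ − ⌈1074/479⌉ = 3 − 3 = 0
n=50: ⌈(51·17+241)/479⌉ − ⌈(50·17+241)/479⌉ = ⌈1108/479⌉ − ⌈1091/479⌉ = 3 − 3 = 0
n=51: ⌈(52·17+241)/479⌉ − ⌈(51·17+241)/479⌉ = ⌈1125/479⌉ − ⌈1108/479⌉ = 3 − 3 = 0
n=52: ⌈(53·17+241)/479⌉ − ⌈(52·17+241)/479⌉ = ⌈1142/479⌉ − ⌈1125/479⌉ = 3 − 3 = 0
n=53: ⌈(54·17+241)/479⌉ − ⌈(53·17+241)/479⌉ = ⌈1159/479⌉ − ⌈1142/479⌉ = 3 − 3 = 0
n=54: ⌈(55·17+241)/479⌉ − ⌈(54·17+241)/479⌉ = ⌈1176/479⌉ − ⌈1159/479⌉ = 3 − 3 = 0
n=55: ⌈(56·17+241)/479⌉ − ⌈(55·17+241)/479⌉ = ⌈1193/479⌉ − ⌈1176/479⌉ = 3 − 3 = 0
n=56: ⌈(57·17+241)/479⌉ − ⌈(56·17+241)/479⌉ = ⌈1210/479⌉ − ⌈1193/479⌉ = 3 − 3 = 0
n=57: ⌈(58·17+241)/479⌉ − ⌈(57·17+241)/479⌉ = ⌈1227/479⌉ − ⌈1210/479⌉ = 3 − 3 = 0
n=58: ⌈(59·17+241)/479⌉ − ⌈(58·17+241)/479⌉ = ⌈1244/479⌉ − ⌈1227/479⌉ = 3 − 3 = 0
n=59: ⌈(60·17+241)/479⌉ − ⌈(59·17+241)/479⌉ = ⌈1261/479⌉ − ⌈1244/479⌉ = 3 − 3 = 0
n=60: ⌈(61·17+241)/479⌉ − ⌈(60·17+241)/479⌉ = ⌈1278/479⌉ − ⌈1261/479⌉ = 3 − 3 = 0
n=61: ⌈(62·17+241)/479⌉ − ⌈(61·17+241)/479⌉ = ⌈1295/479⌉ − ⌈1278/479⌉ = 3 − 3 = 0
n=62: ⌈(63·17+241)/479⌉ − ⌈(62·17+241)/479⌉ = ⌈1312/479⌉ − ⌈1295/479⌉ = 3 − 3 = 0
n=63: ⌈(64·17+241)/479⌉ − ⌈(63·17+241)/479⌉ = ⌈1329/479⌉ − ⌈1312/479⌉ = 3 − 3 = 0
n=64: ⌈(65·17+241)/479⌉ − ⌈(64·17+241)/479⌉ = ⌈1346/479⌉ − ⌈1329/479⌉ = 3 − 3 = 0
n=65: ⌈(66·17+241)/479⌉ − ⌈(65·17+241)/479⌉ = ⌈1363/479⌉ − ⌈1346/479⌉ = 3 − 3 = 0
n=66: ⌈(67·17+241)/479⌉ − ⌈(66·17+241)/479⌉ = ⌈1380/479⌉ − ⌈1363/479⌉ = 3 − 3 = 0
n=67: ⌈(68·17+241)/479⌉ − ⌈(67·17+241)/479⌉ = ⌈1397/479⌉ − ⌈1380/479⌉ = 3 − 3 = 0
n=68: ⌈(69·17+241)/479⌉ − ⌈(68·17+241)/479⌉ = ⌈1414/479⌉ − ⌈1397/479⌉ = 3 − 3 = 0
n=69: ⌈(70·17+241)/479⌉ − ⌈(69·17+241)/479⌉ = ⌈1431/479⌉ − ⌈1414/479⌉ = 3 − 3 = 0
n=70: ⌈(71·17+241)/479⌉ − ⌈(70·17+241)/479⌉ = ⌈1448/479⌉ − ⌈1431/479⌉ = 4 − 3 = 1
n=71: ⌈(72·17+241)/479⌉ − ⌈(71·17+241)/479⌉ = ⌈1465/479⌉ − ⌈1448/479⌉ = 4 − 4 = 0
n=72: ⌈(73·17+241)/479⌉ − ⌈(72·17+241)/479⌉ = ⌈1482/479⌉ − ⌈1465/479⌉ = 4 − 4 = 0
n=73: ⌈(74·17+241)/479⌉ − ⌈(73·17+241)/479⌉ = ⌈1499/479⌉ − ⌈1482/479⌉ = 4 − 4 = 0
n=74: ⌈(75·17+241)/479⌉ − ⌈(74·17+241)/479⌉ = ⌈1516/479⌉ − ⌈1499/479⌉ = 4 − 4 = 0
n=75: ⌈(76·17+241)/479⌉ − ⌈(75·17+241)/479⌉ = ⌈1533/479⌉ − ⌈1516/479⌉ = 4 − 4 = 0
n=76: ⌈(77·17+241)/479⌉ − ⌈(76·17+241)/479⌉ = ⌈1550/479⌉ − ⌈1533/479⌉ = 4 − 4 = 0
n=77: ⌈(78·17+241)/479⌉ − ⌈(77·17+241)/479⌉ = ⌈1567/479⌉ − ⌈1550/479⌉ = 4 − 4 = 0
n=78: ⌈(79·17+241)/479⌉ − ⌈(78·17+241)/479⌉ = ⌈1584/479⌉ − ⌈1567/479⌉ = 4 − 4 = 0
n=79: ⌈(80·17+241)/479⌉ − ⌈(79·17+241)/479⌉ = ⌈1601/479⌉ − ⌈1584/479⌉ = 4 − 4 = 0
n=80: ⌈(81·17+241)/479⌉ − ⌈(80·17+241)/479⌉ = ⌈1618/479⌉ − ⌈1601/479⌉ = 4 − 4 = 0
n=81: ⌈(82·17+241)/479⌉ − ⌈(81·17+241)/479⌉ = ⌈1635/479⌉ − ⌈1618/479⌉ = 4 − 4 = 0
n=82: ⌈(83·17+241)/479⌉ − ⌈(82·17+241)/479⌉ = ⌈1652/479⌉ − ⌈1635/479⌉ = 4 − 4 = 0

00000000000000100000000000000000000000000010000000000000000000000000001000000000000


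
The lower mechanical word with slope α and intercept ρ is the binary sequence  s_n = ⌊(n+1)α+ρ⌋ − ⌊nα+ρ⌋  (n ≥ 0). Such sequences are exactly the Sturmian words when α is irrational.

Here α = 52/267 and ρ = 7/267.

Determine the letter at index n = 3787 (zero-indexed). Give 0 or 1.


0

(n+1)α + ρ = (3788·52 + 7) / 267 = 196983/267
nα + ρ     = (3787·52 + 7) / 267 = 196931/267
⌊196983/267⌋ = 737,  ⌊196931/267⌋ = 737
s_{3787} = 737 − 737 = 0


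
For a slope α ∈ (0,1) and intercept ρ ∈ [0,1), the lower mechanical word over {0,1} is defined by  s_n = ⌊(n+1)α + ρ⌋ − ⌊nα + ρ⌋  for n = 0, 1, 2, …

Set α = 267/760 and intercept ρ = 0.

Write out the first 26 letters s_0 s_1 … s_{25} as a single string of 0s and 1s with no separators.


n=0: ⌊(1·267)/760⌋ − ⌊(0·267)/760⌋ = ⌊267/760⌋ − ⌊0/760⌋ = 0 − 0 = 0
n=1: ⌊(2·267)/760⌋ − ⌊(1·267)/760⌋ = ⌊534/760⌋ − ⌊267/760⌋ = 0 − 0 = 0
n=2: ⌊(3·267)/760⌋ − ⌊(2·267)/760⌋ = ⌊801/760⌋ − ⌊534/760⌋ = 1 − 0 = 1
n=3: ⌊(4·267)/760⌋ − ⌊(3·267)/760⌋ = ⌊1068/760⌋ − ⌊801/760⌋ = 1 − 1 = 0
n=4: ⌊(5·267)/760⌋ − ⌊(4·267)/760⌋ = ⌊1335/760⌋ − ⌊1068/760⌋ = 1 − 1 = 0
n=5: ⌊(6·267)/760⌋ − ⌊(5·267)/760⌋ = ⌊1602/760⌋ − ⌊1335/760⌋ = 2 − 1 = 1
n=6: ⌊(7·267)/760⌋ − ⌊(6·267)/760⌋ = ⌊1869/760⌋ − ⌊1602/760⌋ = 2 − 2 = 0
n=7: ⌊(8·267)/760⌋ − ⌊(7·267)/760⌋ = ⌊2136/760⌋ − ⌊1869/760⌋ = 2 − 2 = 0
n=8: ⌊(9·267)/760⌋ − ⌊(8·267)/760⌋ = ⌊2403/760⌋ − ⌊2136/760⌋ = 3 − 2 = 1
n=9: ⌊(10·267)/760⌋ − ⌊(9·267)/760⌋ = ⌊2670/760⌋ − ⌊2403/760⌋ = 3 − 3 = 0
n=10: ⌊(11·267)/760⌋ − ⌊(10·267)/760⌋ = ⌊2937/760⌋ − ⌊2670/760⌋ = 3 − 3 = 0
n=11: ⌊(12·267)/760⌋ − ⌊(11·267)/760⌋ = ⌊3204/760⌋ − ⌊2937/760⌋ = 4 − 3 = 1
n=12: ⌊(13·267)/760⌋ − ⌊(12·267)/760⌋ = ⌊3471/760⌋ − ⌊3204/760⌋ = 4 − 4 = 0
n=13: ⌊(14·267)/760⌋ − ⌊(13·267)/760⌋ = ⌊3738/760⌋ − ⌊3471/760⌋ = 4 − 4 = 0
n=14: ⌊(15·267)/760⌋ − ⌊(14·267)/760⌋ = ⌊4005/760⌋ − ⌊3738/760⌋ = 5 − 4 = 1
n=15: ⌊(16·267)/760⌋ − ⌊(15·267)/760⌋ = ⌊4272/760⌋ − ⌊4005/760⌋ = 5 − 5 = 0
n=16: ⌊(17·267)/760⌋ − ⌊(16·267)/760⌋ = ⌊4539/760⌋ − ⌊4272/760⌋ = 5 − 5 = 0
n=17: ⌊(18·267)/760⌋ − ⌊(17·267)/760⌋ = ⌊4806/760⌋ − ⌊4539/760⌋ = 6 − 5 = 1
n=18: ⌊(19·267)/760⌋ − ⌊(18·267)/760⌋ = ⌊5073/760⌋ − ⌊4806/760⌋ = 6 − 6 = 0
n=19: ⌊(20·267)/760⌋ − ⌊(19·267)/760⌋ = ⌊5340/760⌋ − ⌊5073/760⌋ = 7 − 6 = 1
n=20: ⌊(21·267)/760⌋ − ⌊(20·267)/760⌋ = ⌊5607/760⌋ − ⌊5340/760⌋ = 7 − 7 = 0
n=21: ⌊(22·267)/760⌋ − ⌊(21·267)/760⌋ = ⌊5874/760⌋ − ⌊5607/760⌋ = 7 − 7 = 0
n=22: ⌊(23·267)/760⌋ − ⌊(22·267)/760⌋ = ⌊6141/760⌋ − ⌊5874/760⌋ = 8 − 7 = 1
n=23: ⌊(24·267)/760⌋ − ⌊(23·267)/760⌋ = ⌊6408/760⌋ − ⌊6141/760⌋ = 8 − 8 = 0
n=24: ⌊(25·267)/760⌋ − ⌊(24·267)/760⌋ = ⌊6675/760⌋ − ⌊6408/760⌋ = 8 − 8 = 0
n=25: ⌊(26·267)/760⌋ − ⌊(25·267)/760⌋ = ⌊6942/760⌋ − ⌊6675/760⌋ = 9 − 8 = 1

00100100100100100101001001


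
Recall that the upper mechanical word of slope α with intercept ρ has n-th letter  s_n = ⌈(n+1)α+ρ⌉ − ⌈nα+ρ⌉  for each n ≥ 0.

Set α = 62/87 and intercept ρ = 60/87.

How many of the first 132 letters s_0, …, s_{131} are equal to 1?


#1s = Σ_{n=0}^{131} s_n = Σ_{n=0}^{131} (⌈(n+1)α+ρ⌉ − ⌈nα+ρ⌉)
the sum telescopes: every ⌈nα+ρ⌉ with 0 < n < 132 appears once with + and once with −, leaving ⌈132α+ρ⌉ − ⌈0·α+ρ⌉
132α + ρ = (132·62 + 60) / 87 = 8244/87
ρ = 60/87
⌈8244/87⌉ = 95,  ⌈60/87⌉ = 1
#1s = 95 − 1 = 94

94


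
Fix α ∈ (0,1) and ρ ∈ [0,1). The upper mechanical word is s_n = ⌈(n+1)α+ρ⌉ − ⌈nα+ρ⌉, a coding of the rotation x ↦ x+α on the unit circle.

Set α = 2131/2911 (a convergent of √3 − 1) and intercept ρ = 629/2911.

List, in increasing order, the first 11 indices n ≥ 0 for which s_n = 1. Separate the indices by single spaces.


n=0: ⌈2760/2911⌉−⌈629/2911⌉ = 1−1 = 0
n=1: ⌈4891/2911⌉−⌈2760/2911⌉ = 2−1 = 1  ← one
n=2: ⌈7022/2911⌉−⌈4891/2911⌉ = 3−2 = 1  ← one
n=3: ⌈9153/2911⌉−⌈7022/2911⌉ = 4−3 = 1  ← one
n=4: ⌈11284/2911⌉−⌈9153/2911⌉ = 4−4 = 0
n=5: ⌈13415/2911⌉−⌈11284/2911⌉ = 5−4 = 1  ← one
n=6: ⌈15546/2911⌉−⌈13415/2911⌉ = 6−5 = 1  ← one
n=7: ⌈17677/2911⌉−⌈15546/2911⌉ = 7−6 = 1  ← one
n=8: ⌈19808/2911⌉−⌈17677/2911⌉ = 7−7 = 0
n=9: ⌈21939/2911⌉−⌈19808/2911⌉ = 8−7 = 1  ← one
n=10: ⌈24070/2911⌉−⌈21939/2911⌉ = 9−8 = 1  ← one
n=11: ⌈26201/2911⌉−⌈24070/2911⌉ = 10−9 = 1  ← one
n=12: ⌈28332/2911⌉−⌈26201/2911⌉ = 10−10 = 0
n=13: ⌈30463/2911⌉−⌈28332/2911⌉ = 11−10 = 1  ← one
n=14: ⌈32594/2911⌉−⌈30463/2911⌉ = 12−11 = 1  ← one
positions of the first 11 ones: 1 2 3 5 6 7 9 10 11 13 14

1 2 3 5 6 7 9 10 11 13 14


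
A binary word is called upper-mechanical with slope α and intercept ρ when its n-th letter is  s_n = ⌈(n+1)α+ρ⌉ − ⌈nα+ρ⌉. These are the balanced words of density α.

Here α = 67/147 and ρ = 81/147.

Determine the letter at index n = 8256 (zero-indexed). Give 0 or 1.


0

(n+1)α + ρ = (8257·67 + 81) / 147 = 553300/147
nα + ρ     = (8256·67 + 81) / 147 = 553233/147
⌈553300/147⌉ = 3764,  ⌈553233/147⌉ = 3764
s_{8256} = 3764 − 3764 = 0


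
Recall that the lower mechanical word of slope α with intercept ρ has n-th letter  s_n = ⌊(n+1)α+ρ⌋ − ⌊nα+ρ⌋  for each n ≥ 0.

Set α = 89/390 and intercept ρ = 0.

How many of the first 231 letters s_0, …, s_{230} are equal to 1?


#1s = Σ_{n=0}^{230} s_n = Σ_{n=0}^{230} (⌊(n+1)α+ρ⌋ − ⌊nα+ρ⌋)
the sum telescopes: every ⌊nα+ρ⌋ with 0 < n < 231 appears once with + and once with −, leaving ⌊231α+ρ⌋ − ⌊0·α+ρ⌋
231α + ρ = (231·89) / 390 = 20559/390
ρ = 0/390
⌊20559/390⌋ = 52,  ⌊0/390⌋ = 0
#1s = 52 − 0 = 52

52


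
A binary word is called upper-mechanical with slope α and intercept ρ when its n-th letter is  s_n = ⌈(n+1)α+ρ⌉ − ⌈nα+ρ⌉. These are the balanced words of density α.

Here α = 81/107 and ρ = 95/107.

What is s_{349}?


(n+1)α + ρ = (350·81 + 95) / 107 = 28445/107
nα + ρ     = (349·81 + 95) / 107 = 28364/107
⌈28445/107⌉ = 266,  ⌈28364/107⌉ = 266
s_{349} = 266 − 266 = 0

0


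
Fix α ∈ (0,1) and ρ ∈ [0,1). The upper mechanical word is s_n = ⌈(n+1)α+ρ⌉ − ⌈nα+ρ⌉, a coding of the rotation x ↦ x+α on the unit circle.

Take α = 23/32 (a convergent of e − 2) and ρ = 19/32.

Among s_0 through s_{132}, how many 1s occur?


96

#1s = Σ_{n=0}^{132} s_n = Σ_{n=0}^{132} (⌈(n+1)α+ρ⌉ − ⌈nα+ρ⌉)
the sum telescopes: every ⌈nα+ρ⌉ with 0 < n < 133 appears once with + and once with −, leaving ⌈133α+ρ⌉ − ⌈0·α+ρ⌉
133α + ρ = (133·23 + 19) / 32 = 3078/32
ρ = 19/32
⌈3078/32⌉ = 97,  ⌈19/32⌉ = 1
#1s = 97 − 1 = 96


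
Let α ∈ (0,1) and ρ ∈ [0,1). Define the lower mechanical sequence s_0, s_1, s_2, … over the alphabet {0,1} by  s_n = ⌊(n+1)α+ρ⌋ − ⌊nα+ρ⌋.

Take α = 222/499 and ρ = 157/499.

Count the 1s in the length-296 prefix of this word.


#1s = Σ_{n=0}^{295} s_n = Σ_{n=0}^{295} (⌊(n+1)α+ρ⌋ − ⌊nα+ρ⌋)
the sum telescopes: every ⌊nα+ρ⌋ with 0 < n < 296 appears once with + and once with −, leaving ⌊296α+ρ⌋ − ⌊0·α+ρ⌋
296α + ρ = (296·222 + 157) / 499 = 65869/499
ρ = 157/499
⌊65869/499⌋ = 132,  ⌊157/499⌋ = 0
#1s = 132 − 0 = 132

132


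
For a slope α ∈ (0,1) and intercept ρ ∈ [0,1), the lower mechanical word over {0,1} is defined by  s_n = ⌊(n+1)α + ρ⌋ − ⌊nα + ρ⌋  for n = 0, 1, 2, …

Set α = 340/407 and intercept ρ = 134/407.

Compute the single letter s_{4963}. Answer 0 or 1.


1

(n+1)α + ρ = (4964·340 + 134) / 407 = 1687894/407
nα + ρ     = (4963·340 + 134) / 407 = 1687554/407
⌊1687894/407⌋ = 4147,  ⌊1687554/407⌋ = 4146
s_{4963} = 4147 − 4146 = 1


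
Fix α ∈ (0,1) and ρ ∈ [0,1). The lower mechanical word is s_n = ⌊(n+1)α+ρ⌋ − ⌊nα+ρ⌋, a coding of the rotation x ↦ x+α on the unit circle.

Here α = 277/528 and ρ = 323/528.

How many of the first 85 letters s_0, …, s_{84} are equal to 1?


#1s = Σ_{n=0}^{84} s_n = Σ_{n=0}^{84} (⌊(n+1)α+ρ⌋ − ⌊nα+ρ⌋)
the sum telescopes: every ⌊nα+ρ⌋ with 0 < n < 85 appears once with + and once with −, leaving ⌊85α+ρ⌋ − ⌊0·α+ρ⌋
85α + ρ = (85·277 + 323) / 528 = 23868/528
ρ = 323/528
⌊23868/528⌋ = 45,  ⌊323/528⌋ = 0
#1s = 45 − 0 = 45

45


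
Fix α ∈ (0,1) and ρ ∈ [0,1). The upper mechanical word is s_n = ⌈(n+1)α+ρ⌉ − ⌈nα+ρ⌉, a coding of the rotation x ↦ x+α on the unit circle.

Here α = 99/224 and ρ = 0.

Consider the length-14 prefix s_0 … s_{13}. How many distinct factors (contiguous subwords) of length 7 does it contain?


8

t_n = ⌈(n·99)/224⌉ for n = 0 … 14:
  n=0…9: ⌈0/224⌉=0 ⌈99/224⌉=1 ⌈198/224⌉=1 ⌈297/224⌉=2 ⌈396/224⌉=2 ⌈495/224⌉=3 ⌈594/224⌉=3 ⌈693/224⌉=4 ⌈792/224⌉=4 ⌈891/224⌉=4
  n=10…14: ⌈990/224⌉=5 ⌈1089/224⌉=5 ⌈1188/224⌉=6 ⌈1287/224⌉=6 ⌈1386/224⌉=7
s_n = t_(n+1) − t_n for n = 0 … 13 gives
prefix = 10101010010101
slide a length-7 window over [0..6] … [7..13] (8 windows); first occurrence of each distinct factor:
  [  0..  6] 1010101
  [  1..  7] 0101010
  [  2..  8] 1010100
  [  3..  9] 0101001
  [  4.. 10] 1010010
  [  5.. 11] 0100101
  [  6.. 12] 1001010
  [  7.. 13] 0010101
distinct factors: {0010101, 0100101, 0101001, 0101010, 1001010, 1010010, 1010100, 1010101}
count = 8  (Sturmian bound for length 7 is 8)


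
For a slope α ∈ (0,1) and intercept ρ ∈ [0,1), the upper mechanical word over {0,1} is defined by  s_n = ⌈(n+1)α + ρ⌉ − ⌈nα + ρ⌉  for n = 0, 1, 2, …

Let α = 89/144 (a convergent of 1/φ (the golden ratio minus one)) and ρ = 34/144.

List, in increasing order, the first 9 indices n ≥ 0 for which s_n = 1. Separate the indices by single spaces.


n=0: ⌈123/144⌉−⌈34/144⌉ = 1−1 = 0
n=1: ⌈212/144⌉−⌈123/144⌉ = 2−1 = 1  ← one
n=2: ⌈301/144⌉−⌈212/144⌉ = 3−2 = 1  ← one
n=3: ⌈390/144⌉−⌈301/144⌉ = 3−3 = 0
n=4: ⌈479/144⌉−⌈390/144⌉ = 4−3 = 1  ← one
n=5: ⌈568/144⌉−⌈479/144⌉ = 4−4 = 0
n=6: ⌈657/144⌉−⌈568/144⌉ = 5−4 = 1  ← one
n=7: ⌈746/144⌉−⌈657/144⌉ = 6−5 = 1  ← one
n=8: ⌈835/144⌉−⌈746/144⌉ = 6−6 = 0
n=9: ⌈924/144⌉−⌈835/144⌉ = 7−6 = 1  ← one
n=10: ⌈1013/144⌉−⌈924/144⌉ = 8−7 = 1  ← one
n=11: ⌈1102/144⌉−⌈1013/144⌉ = 8−8 = 0
n=12: ⌈1191/144⌉−⌈1102/144⌉ = 9−8 = 1  ← one
n=13: ⌈1280/144⌉−⌈1191/144⌉ = 9−9 = 0
n=14: ⌈1369/144⌉−⌈1280/144⌉ = 10−9 = 1  ← one
positions of the first 9 ones: 1 2 4 6 7 9 10 12 14

1 2 4 6 7 9 10 12 14


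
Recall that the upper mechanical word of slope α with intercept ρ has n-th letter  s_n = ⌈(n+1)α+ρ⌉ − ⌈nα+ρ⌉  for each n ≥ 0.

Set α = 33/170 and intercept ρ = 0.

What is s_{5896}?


(n+1)α + ρ = (5897·33) / 170 = 194601/170
nα + ρ     = (5896·33) / 170 = 194568/170
⌈194601/170⌉ = 1145,  ⌈194568/170⌉ = 1145
s_{5896} = 1145 − 1145 = 0

0


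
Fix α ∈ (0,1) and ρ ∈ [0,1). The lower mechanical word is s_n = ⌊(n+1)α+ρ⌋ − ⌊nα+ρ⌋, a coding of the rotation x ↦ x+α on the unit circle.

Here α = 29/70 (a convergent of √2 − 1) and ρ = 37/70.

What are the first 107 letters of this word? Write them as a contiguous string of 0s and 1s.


01010100101001010010101001010010101001010010101001010010100101010010100101010010100101001010100101001010100

n=0: ⌊(1·29+37)/70⌋ − ⌊(0·29+37)/70⌋ = ⌊66/70⌋ − ⌊37/70⌋ = 0 − 0 = 0
n=1: ⌊(2·29+37)/70⌋ − ⌊(1·29+37)/70⌋ = ⌊95/70⌋ − ⌊66/70⌋ = 1 − 0 = 1
n=2: ⌊(3·29+37)/70⌋ − ⌊(2·29+37)/70⌋ = ⌊124/70⌋ − ⌊95/70⌋ = 1 − 1 = 0
n=3: ⌊(4·29+37)/70⌋ − ⌊(3·29+37)/70⌋ = ⌊153/70⌋ − ⌊124/70⌋ = 2 − 1 = 1
n=4: ⌊(5·29+37)/70⌋ − ⌊(4·29+37)/70⌋ = ⌊182/70⌋ − ⌊153/70⌋ = 2 − 2 = 0
n=5: ⌊(6·29+37)/70⌋ − ⌊(5·29+37)/70⌋ = ⌊211/70⌋ − ⌊182/70⌋ = 3 − 2 = 1
n=6: ⌊(7·29+37)/70⌋ − ⌊(6·29+37)/70⌋ = ⌊240/70⌋ − ⌊211/70⌋ = 3 − 3 = 0
n=7: ⌊(8·29+37)/70⌋ − ⌊(7·29+37)/70⌋ = ⌊269/70⌋ − ⌊240/70⌋ = 3 − 3 = 0
n=8: ⌊(9·29+37)/70⌋ − ⌊(8·29+37)/70⌋ = ⌊298/70⌋ − ⌊269/70⌋ = 4 − 3 = 1
n=9: ⌊(10·29+37)/70⌋ − ⌊(9·29+37)/70⌋ = ⌊327/70⌋ − ⌊298/70⌋ = 4 − 4 = 0
n=10: ⌊(11·29+37)/70⌋ − ⌊(10·29+37)/70⌋ = ⌊356/70⌋ − ⌊327/70⌋ = 5 − 4 = 1
n=11: ⌊(12·29+37)/70⌋ − ⌊(11·29+37)/70⌋ = ⌊385/70⌋ − ⌊356/70⌋ = 5 − 5 = 0
n=12: ⌊(13·29+37)/70⌋ − ⌊(12·29+37)/70⌋ = ⌊414/70⌋ − ⌊385/70⌋ = 5 − 5 = 0
n=13: ⌊(14·29+37)/70⌋ − ⌊(13·29+37)/70⌋ = ⌊443/70⌋ − ⌊414/70⌋ = 6 − 5 = 1
n=14: ⌊(15·29+37)/70⌋ − ⌊(14·29+37)/70⌋ = ⌊472/70⌋ − ⌊443/70⌋ = 6 − 6 = 0
n=15: ⌊(16·29+37)/70⌋ − ⌊(15·29+37)/70⌋ = ⌊501/70⌋ − ⌊472/70⌋ = 7 − 6 = 1
n=16: ⌊(17·29+37)/70⌋ − ⌊(16·29+37)/70⌋ = ⌊530/70⌋ − ⌊501/70⌋ = 7 − 7 = 0
n=17: ⌊(18·29+37)/70⌋ − ⌊(17·29+37)/70⌋ = ⌊559/70⌋ − ⌊530/70⌋ = 7 − 7 = 0
n=18: ⌊(19·29+37)/70⌋ − ⌊(18·29+37)/70⌋ = ⌊588/70⌋ − ⌊559/70⌋ = 8 − 7 = 1
n=19: ⌊(20·29+37)/70⌋ − ⌊(19·29+37)/70⌋ = ⌊617/70⌋ − ⌊588/70⌋ = 8 − 8 = 0
n=20: ⌊(21·29+37)/70⌋ − ⌊(20·29+37)/70⌋ = ⌊646/70⌋ − ⌊617/70⌋ = 9 − 8 = 1
n=21: ⌊(22·29+37)/70⌋ − ⌊(21·29+37)/70⌋ = ⌊675/70⌋ − ⌊646/70⌋ = 9 − 9 = 0
n=22: ⌊(23·29+37)/70⌋ − ⌊(22·29+37)/70⌋ = ⌊704/70⌋ − ⌊675/70⌋ = 10 − 9 = 1
n=23: ⌊(24·29+37)/70⌋ − ⌊(23·29+37)/70⌋ = ⌊733/70⌋ − ⌊704/70⌋ = 10 − 10 = 0
n=24: ⌊(25·29+37)/70⌋ − ⌊(24·29+37)/70⌋ = ⌊762/70⌋ − ⌊733/70⌋ = 10 − 10 = 0
n=25: ⌊(26·29+37)/70⌋ − ⌊(25·29+37)/70⌋ = ⌊791/70⌋ − ⌊762/70⌋ = 11 − 10 = 1
n=26: ⌊(27·29+37)/70⌋ − ⌊(26·29+37)/70⌋ = ⌊820/70⌋ − ⌊791/70⌋ = 11 − 11 = 0
n=27: ⌊(28·29+37)/70⌋ − ⌊(27·29+37)/70⌋ = ⌊849/70⌋ − ⌊820/70⌋ = 12 − 11 = 1
n=28: ⌊(29·29+37)/70⌋ − ⌊(28·29+37)/70⌋ = ⌊878/70⌋ − ⌊849/70⌋ = 12 − 12 = 0
n=29: ⌊(30·29+37)/70⌋ − ⌊(29·29+37)/70⌋ = ⌊907/70⌋ − ⌊878/70⌋ = 12 − 12 = 0
n=30: ⌊(31·29+37)/70⌋ − ⌊(30·29+37)/70⌋ = ⌊936/70⌋ − ⌊907/70⌋ = 13 − 12 = 1
n=31: ⌊(32·29+37)/70⌋ − ⌊(31·29+37)/70⌋ = ⌊965/70⌋ − ⌊936/70⌋ = 13 − 13 = 0
n=32: ⌊(33·29+37)/70⌋ − ⌊(32·29+37)/70⌋ = ⌊994/70⌋ − ⌊965/70⌋ = 14 − 13 = 1
n=33: ⌊(34·29+37)/70⌋ − ⌊(33·29+37)/70⌋ = ⌊1023/70⌋ − ⌊994/70⌋ = 14 − 14 = 0
n=34: ⌊(35·29+37)/70⌋ − ⌊(34·29+37)/70⌋ = ⌊1052/70⌋ − ⌊1023/70⌋ = 15 − 14 = 1
n=35: ⌊(36·29+37)/70⌋ − ⌊(35·29+37)/70⌋ = ⌊1081/70⌋ − ⌊1052/70⌋ = 15 − 15 = 0
n=36: ⌊(37·29+37)/70⌋ − ⌊(36·29+37)/70⌋ = ⌊1110/70⌋ − ⌊1081/70⌋ = 15 − 15 = 0
n=37: ⌊(38·29+37)/70⌋ − ⌊(37·29+37)/70⌋ = ⌊1139/70⌋ − ⌊1110/70⌋ = 16 − 15 = 1
n=38: ⌊(39·29+37)/70⌋ − ⌊(38·29+37)/70⌋ = ⌊1168/70⌋ − ⌊1139/70⌋ = 16 − 16 = 0
n=39: ⌊(40·29+37)/70⌋ − ⌊(39·29+37)/70⌋ = ⌊1197/70⌋ − ⌊1168/70⌋ = 17 − 16 = 1
n=40: ⌊(41·29+37)/70⌋ − ⌊(40·29+37)/70⌋ = ⌊1226/70⌋ − ⌊1197/70⌋ = 17 − 17 = 0
n=41: ⌊(42·29+37)/70⌋ − ⌊(41·29+37)/70⌋ = ⌊1255/70⌋ − ⌊1226/70⌋ = 17 − 17 = 0
n=42: ⌊(43·29+37)/70⌋ − ⌊(42·29+37)/70⌋ = ⌊1284/70⌋ − ⌊1255/70⌋ = 18 − 17 = 1
n=43: ⌊(44·29+37)/70⌋ − ⌊(43·29+37)/70⌋ = ⌊1313/70⌋ − ⌊1284/70⌋ = 18 − 18 = 0
n=44: ⌊(45·29+37)/70⌋ − ⌊(44·29+37)/70⌋ = ⌊1342/70⌋ − ⌊1313/70⌋ = 19 − 18 = 1
n=45: ⌊(46·29+37)/70⌋ − ⌊(45·29+37)/70⌋ = ⌊1371/70⌋ − ⌊1342/70⌋ = 19 − 19 = 0
n=46: ⌊(47·29+37)/70⌋ − ⌊(46·29+37)/70⌋ = ⌊1400/70⌋ − ⌊1371/70⌋ = 20 − 19 = 1
n=47: ⌊(48·29+37)/70⌋ − ⌊(47·29+37)/70⌋ = ⌊1429/70⌋ − ⌊1400/70⌋ = 20 − 20 = 0
n=48: ⌊(49·29+37)/70⌋ − ⌊(48·29+37)/70⌋ = ⌊1458/70⌋ − ⌊1429/70⌋ = 20 − 20 = 0
n=49: ⌊(50·29+37)/70⌋ − ⌊(49·29+37)/70⌋ = ⌊1487/70⌋ − ⌊1458/70⌋ = 21 − 20 = 1
n=50: ⌊(51·29+37)/70⌋ − ⌊(50·29+37)/70⌋ = ⌊1516/70⌋ − ⌊1487/70⌋ = 21 − 21 = 0
n=51: ⌊(52·29+37)/70⌋ − ⌊(51·29+37)/70⌋ = ⌊1545/70⌋ − ⌊1516/70⌋ = 22 − 21 = 1
n=52: ⌊(53·29+37)/70⌋ − ⌊(52·29+37)/70⌋ = ⌊1574/70⌋ − ⌊1545/70⌋ = 22 − 22 = 0
n=53: ⌊(54·29+37)/70⌋ − ⌊(53·29+37)/70⌋ = ⌊1603/70⌋ − ⌊1574/70⌋ = 22 − 22 = 0
n=54: ⌊(55·29+37)/70⌋ − ⌊(54·29+37)/70⌋ = ⌊1632/70⌋ − ⌊1603/70⌋ = 23 − 22 = 1
n=55: ⌊(56·29+37)/70⌋ − ⌊(55·29+37)/70⌋ = ⌊1661/70⌋ − ⌊1632/70⌋ = 23 − 23 = 0
n=56: ⌊(57·29+37)/70⌋ − ⌊(56·29+37)/70⌋ = ⌊1690/70⌋ − ⌊1661/70⌋ = 24 − 23 = 1
n=57: ⌊(58·29+37)/70⌋ − ⌊(57·29+37)/70⌋ = ⌊1719/70⌋ − ⌊1690/70⌋ = 24 − 24 = 0
n=58: ⌊(59·29+37)/70⌋ − ⌊(58·29+37)/70⌋ = ⌊1748/70⌋ − ⌊1719/70⌋ = 24 − 24 = 0
n=59: ⌊(60·29+37)/70⌋ − ⌊(59·29+37)/70⌋ = ⌊1777/70⌋ − ⌊1748/70⌋ = 25 − 24 = 1
n=60: ⌊(61·29+37)/70⌋ − ⌊(60·29+37)/70⌋ = ⌊1806/70⌋ − ⌊1777/70⌋ = 25 − 25 = 0
n=61: ⌊(62·29+37)/70⌋ − ⌊(61·29+37)/70⌋ = ⌊1835/70⌋ − ⌊1806/70⌋ = 26 − 25 = 1
n=62: ⌊(63·29+37)/70⌋ − ⌊(62·29+37)/70⌋ = ⌊1864/70⌋ − ⌊1835/70⌋ = 26 − 26 = 0
n=63: ⌊(64·29+37)/70⌋ − ⌊(63·29+37)/70⌋ = ⌊1893/70⌋ − ⌊1864/70⌋ = 27 − 26 = 1
n=64: ⌊(65·29+37)/70⌋ − ⌊(64·29+37)/70⌋ = ⌊1922/70⌋ − ⌊1893/70⌋ = 27 − 27 = 0
n=65: ⌊(66·29+37)/70⌋ − ⌊(65·29+37)/70⌋ = ⌊1951/70⌋ − ⌊1922/70⌋ = 27 − 27 = 0
n=66: ⌊(67·29+37)/70⌋ − ⌊(66·29+37)/70⌋ = ⌊1980/70⌋ − ⌊1951/70⌋ = 28 − 27 = 1
n=67: ⌊(68·29+37)/70⌋ − ⌊(67·29+37)/70⌋ = ⌊2009/70⌋ − ⌊1980/70⌋ = 28 − 28 = 0
n=68: ⌊(69·29+37)/70⌋ − ⌊(68·29+37)/70⌋ = ⌊2038/70⌋ − ⌊2009/70⌋ = 29 − 28 = 1
n=69: ⌊(70·29+37)/70⌋ − ⌊(69·29+37)/70⌋ = ⌊2067/70⌋ − ⌊2038/70⌋ = 29 − 29 = 0
n=70: ⌊(71·29+37)/70⌋ − ⌊(70·29+37)/70⌋ = ⌊2096/70⌋ − ⌊2067/70⌋ = 29 − 29 = 0
n=71: ⌊(72·29+37)/70⌋ − ⌊(71·29+37)/70⌋ = ⌊2125/70⌋ − ⌊2096/70⌋ = 30 − 29 = 1
n=72: ⌊(73·29+37)/70⌋ − ⌊(72·29+37)/70⌋ = ⌊2154/70⌋ − ⌊2125/70⌋ = 30 − 30 = 0
n=73: ⌊(74·29+37)/70⌋ − ⌊(73·29+37)/70⌋ = ⌊2183/70⌋ − ⌊2154/70⌋ = 31 − 30 = 1
n=74: ⌊(75·29+37)/70⌋ − ⌊(74·29+37)/70⌋ = ⌊2212/70⌋ − ⌊2183/70⌋ = 31 − 31 = 0
n=75: ⌊(76·29+37)/70⌋ − ⌊(75·29+37)/70⌋ = ⌊2241/70⌋ − ⌊2212/70⌋ = 32 − 31 = 1
n=76: ⌊(77·29+37)/70⌋ − ⌊(76·29+37)/70⌋ = ⌊2270/70⌋ − ⌊2241/70⌋ = 32 − 32 = 0
n=77: ⌊(78·29+37)/70⌋ − ⌊(77·29+37)/70⌋ = ⌊2299/70⌋ − ⌊2270/70⌋ = 32 − 32 = 0
n=78: ⌊(79·29+37)/70⌋ − ⌊(78·29+37)/70⌋ = ⌊2328/70⌋ − ⌊2299/70⌋ = 33 − 32 = 1
n=79: ⌊(80·29+37)/70⌋ − ⌊(79·29+37)/70⌋ = ⌊2357/70⌋ − ⌊2328/70⌋ = 33 − 33 = 0
n=80: ⌊(81·29+37)/70⌋ − ⌊(80·29+37)/70⌋ = ⌊2386/70⌋ − ⌊2357/70⌋ = 34 − 33 = 1
n=81: ⌊(82·29+37)/70⌋ − ⌊(81·29+37)/70⌋ = ⌊2415/70⌋ − ⌊2386/70⌋ = 34 − 34 = 0
n=82: ⌊(83·29+37)/70⌋ − ⌊(82·29+37)/70⌋ = ⌊2444/70⌋ − ⌊2415/70⌋ = 34 − 34 = 0
n=83: ⌊(84·29+37)/70⌋ − ⌊(83·29+37)/70⌋ = ⌊2473/70⌋ − ⌊2444/70⌋ = 35 − 34 = 1
n=84: ⌊(85·29+37)/70⌋ − ⌊(84·29+37)/70⌋ = ⌊2502/70⌋ − ⌊2473/70⌋ = 35 − 35 = 0
n=85: ⌊(86·29+37)/70⌋ − ⌊(85·29+37)/70⌋ = ⌊2531/70⌋ − ⌊2502/70⌋ = 36 − 35 = 1
n=86: ⌊(87·29+37)/70⌋ − ⌊(86·29+37)/70⌋ = ⌊2560/70⌋ − ⌊2531/70⌋ = 36 − 36 = 0
n=87: ⌊(88·29+37)/70⌋ − ⌊(87·29+37)/70⌋ = ⌊2589/70⌋ − ⌊2560/70⌋ = 36 − 36 = 0
n=88: ⌊(89·29+37)/70⌋ − ⌊(88·29+37)/70⌋ = ⌊2618/70⌋ − ⌊2589/70⌋ = 37 − 36 = 1
n=89: ⌊(90·29+37)/70⌋ − ⌊(89·29+37)/70⌋ = ⌊2647/70⌋ − ⌊2618/70⌋ = 37 − 37 = 0
n=90: ⌊(91·29+37)/70⌋ − ⌊(90·29+37)/70⌋ = ⌊2676/70⌋ − ⌊2647/70⌋ = 38 − 37 = 1
n=91: ⌊(92·29+37)/70⌋ − ⌊(91·29+37)/70⌋ = ⌊2705/70⌋ − ⌊2676/70⌋ = 38 − 38 = 0
n=92: ⌊(93·29+37)/70⌋ − ⌊(92·29+37)/70⌋ = ⌊2734/70⌋ − ⌊2705/70⌋ = 39 − 38 = 1
n=93: ⌊(94·29+37)/70⌋ − ⌊(93·29+37)/70⌋ = ⌊2763/70⌋ − ⌊2734/70⌋ = 39 − 39 = 0
n=94: ⌊(95·29+37)/70⌋ − ⌊(94·29+37)/70⌋ = ⌊2792/70⌋ − ⌊2763/70⌋ = 39 − 39 = 0
n=95: ⌊(96·29+37)/70⌋ − ⌊(95·29+37)/70⌋ = ⌊2821/70⌋ − ⌊2792/70⌋ = 40 − 39 = 1
n=96: ⌊(97·29+37)/70⌋ − ⌊(96·29+37)/70⌋ = ⌊2850/70⌋ − ⌊2821/70⌋ = 40 − 40 = 0
n=97: ⌊(98·29+37)/70⌋ − ⌊(97·29+37)/70⌋ = ⌊2879/70⌋ − ⌊2850/70⌋ = 41 − 40 = 1
n=98: ⌊(99·29+37)/70⌋ − ⌊(98·29+37)/70⌋ = ⌊2908/70⌋ − ⌊2879/70⌋ = 41 − 41 = 0
n=99: ⌊(100·29+37)/70⌋ − ⌊(99·29+37)/70⌋ = ⌊2937/70⌋ − ⌊2908/70⌋ = 41 − 41 = 0
n=100: ⌊(101·29+37)/70⌋ − ⌊(100·29+37)/70⌋ = ⌊2966/70⌋ − ⌊2937/70⌋ = 42 − 41 = 1
n=101: ⌊(102·29+37)/70⌋ − ⌊(101·29+37)/70⌋ = ⌊2995/70⌋ − ⌊2966/70⌋ = 42 − 42 = 0
n=102: ⌊(103·29+37)/70⌋ − ⌊(102·29+37)/70⌋ = ⌊3024/70⌋ − ⌊2995/70⌋ = 43 − 42 = 1
n=103: ⌊(104·29+37)/70⌋ − ⌊(103·29+37)/70⌋ = ⌊3053/70⌋ − ⌊3024/70⌋ = 43 − 43 = 0
n=104: ⌊(105·29+37)/70⌋ − ⌊(104·29+37)/70⌋ = ⌊3082/70⌋ − ⌊3053/70⌋ = 44 − 43 = 1
n=105: ⌊(106·29+37)/70⌋ − ⌊(105·29+37)/70⌋ = ⌊3111/70⌋ − ⌊3082/70⌋ = 44 − 44 = 0
n=106: ⌊(107·29+37)/70⌋ − ⌊(106·29+37)/70⌋ = ⌊3140/70⌋ − ⌊3111/70⌋ = 44 − 44 = 0


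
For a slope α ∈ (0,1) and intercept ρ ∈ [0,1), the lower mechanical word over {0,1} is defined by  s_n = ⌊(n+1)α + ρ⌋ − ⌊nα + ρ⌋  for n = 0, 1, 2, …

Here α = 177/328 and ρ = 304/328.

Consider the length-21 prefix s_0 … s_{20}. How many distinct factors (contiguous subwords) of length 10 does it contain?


10

t_n = ⌊(n·177+304)/328⌋ for n = 0 … 21:
  n=0…9: ⌊304/328⌋=0 ⌊481/328⌋=1 ⌊658/328⌋=2 ⌊835/328⌋=2 ⌊1012/328⌋=3 ⌊1189/328⌋=3 ⌊1366/328⌋=4 ⌊1543/328⌋=4 ⌊1720/328⌋=5 ⌊1897/328⌋=5
  n=10…19: ⌊2074/328⌋=6 ⌊2251/328⌋=6 ⌊2428/328⌋=7 ⌊2605/328⌋=7 ⌊2782/328⌋=8 ⌊2959/328⌋=9 ⌊3136/328⌋=9 ⌊3313/328⌋=10 ⌊3490/328⌋=10 ⌊3667/328⌋=11
  n=20…21: ⌊3844/328⌋=11 ⌊4021/328⌋=12
s_n = t_(n+1) − t_n for n = 0 … 20 gives
prefix = 110101010101011010101
slide a length-10 window over [0..9] … [11..20] (12 windows); first occurrence of each distinct factor:
  [  0..  9] 1101010101
  [  1.. 10] 1010101010
  [  2.. 11] 0101010101
  [  5.. 14] 1010101011
  [  6.. 15] 0101010110
  [  7.. 16] 1010101101
  [  8.. 17] 0101011010
  [  9.. 18] 1010110101
  [ 10.. 19] 0101101010
  [ 11.. 20] 1011010101
  (the other 2 windows repeat one of these)
distinct factors: {0101010101, 0101010110, 0101011010, 0101101010, 1010101010, 1010101011, 1010101101, 1010110101, 1011010101, 1101010101}
count = 10  (Sturmian bound for length 10 is 11)
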